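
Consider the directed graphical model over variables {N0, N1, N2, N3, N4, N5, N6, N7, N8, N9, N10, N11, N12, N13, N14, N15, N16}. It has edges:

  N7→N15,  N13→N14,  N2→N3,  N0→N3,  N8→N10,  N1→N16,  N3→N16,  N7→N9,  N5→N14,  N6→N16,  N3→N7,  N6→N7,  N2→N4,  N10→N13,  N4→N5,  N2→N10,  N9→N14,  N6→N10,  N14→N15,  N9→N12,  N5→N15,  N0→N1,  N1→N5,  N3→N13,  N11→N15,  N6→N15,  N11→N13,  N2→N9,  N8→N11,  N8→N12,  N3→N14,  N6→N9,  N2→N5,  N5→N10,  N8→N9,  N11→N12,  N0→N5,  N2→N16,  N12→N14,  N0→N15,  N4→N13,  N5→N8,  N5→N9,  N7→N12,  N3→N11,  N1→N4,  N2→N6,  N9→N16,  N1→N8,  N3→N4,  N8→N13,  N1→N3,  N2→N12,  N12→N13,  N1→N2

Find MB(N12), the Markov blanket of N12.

N12's parents: N2, N7, N8, N9, N11.
Children of N12: N13, N14.
Co-parents of N12 (other parents of its children):
  parents(N13) \ {N12} = {N3, N4, N8, N10, N11}.
  N14 also has parents N3, N5, N9, N13.
So the Markov blanket of N12 is {N2, N3, N4, N5, N7, N8, N9, N10, N11, N13, N14}.

{N2, N3, N4, N5, N7, N8, N9, N10, N11, N13, N14}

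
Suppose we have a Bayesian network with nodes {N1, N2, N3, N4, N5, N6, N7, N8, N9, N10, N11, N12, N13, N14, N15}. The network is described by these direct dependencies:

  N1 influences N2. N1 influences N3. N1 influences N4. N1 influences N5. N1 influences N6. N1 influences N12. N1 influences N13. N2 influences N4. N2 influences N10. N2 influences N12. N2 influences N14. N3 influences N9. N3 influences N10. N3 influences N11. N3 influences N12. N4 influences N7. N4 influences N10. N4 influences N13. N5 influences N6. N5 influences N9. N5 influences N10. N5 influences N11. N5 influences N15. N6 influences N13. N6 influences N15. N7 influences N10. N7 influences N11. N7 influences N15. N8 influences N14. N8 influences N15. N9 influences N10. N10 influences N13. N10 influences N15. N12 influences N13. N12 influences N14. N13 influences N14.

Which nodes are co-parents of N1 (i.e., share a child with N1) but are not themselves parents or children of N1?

Children of N1: N2, N3, N4, N5, N6, N12, N13.
  N2: —
  N3: —
  N4: N2
  N5: —
  N6: N5
  N12: N2, N3
  N13: N4, N6, N10, N12
Excluding nodes already adjacent to N1 (N2, N3, N4, N5, N6, N12, N13), the co-parent-only contribution is {N10}.

{N10}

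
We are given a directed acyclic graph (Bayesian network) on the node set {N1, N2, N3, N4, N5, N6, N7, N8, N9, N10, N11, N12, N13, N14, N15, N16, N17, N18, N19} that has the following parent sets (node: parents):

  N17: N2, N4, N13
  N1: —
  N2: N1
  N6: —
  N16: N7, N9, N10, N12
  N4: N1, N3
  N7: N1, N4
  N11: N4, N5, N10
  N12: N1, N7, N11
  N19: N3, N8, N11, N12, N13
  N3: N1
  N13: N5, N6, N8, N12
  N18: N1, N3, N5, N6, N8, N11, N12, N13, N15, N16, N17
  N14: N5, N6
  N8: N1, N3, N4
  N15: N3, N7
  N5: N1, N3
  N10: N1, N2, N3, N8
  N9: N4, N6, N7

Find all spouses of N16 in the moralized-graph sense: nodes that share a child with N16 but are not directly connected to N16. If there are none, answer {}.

Children of N16: N18.
  N18: N1, N3, N5, N6, N8, N11, N12, N13, N15, N17
Excluding nodes already adjacent to N16 (N7, N9, N10, N12, N18), the co-parent-only contribution is {N1, N3, N5, N6, N8, N11, N13, N15, N17}.

{N1, N3, N5, N6, N8, N11, N13, N15, N17}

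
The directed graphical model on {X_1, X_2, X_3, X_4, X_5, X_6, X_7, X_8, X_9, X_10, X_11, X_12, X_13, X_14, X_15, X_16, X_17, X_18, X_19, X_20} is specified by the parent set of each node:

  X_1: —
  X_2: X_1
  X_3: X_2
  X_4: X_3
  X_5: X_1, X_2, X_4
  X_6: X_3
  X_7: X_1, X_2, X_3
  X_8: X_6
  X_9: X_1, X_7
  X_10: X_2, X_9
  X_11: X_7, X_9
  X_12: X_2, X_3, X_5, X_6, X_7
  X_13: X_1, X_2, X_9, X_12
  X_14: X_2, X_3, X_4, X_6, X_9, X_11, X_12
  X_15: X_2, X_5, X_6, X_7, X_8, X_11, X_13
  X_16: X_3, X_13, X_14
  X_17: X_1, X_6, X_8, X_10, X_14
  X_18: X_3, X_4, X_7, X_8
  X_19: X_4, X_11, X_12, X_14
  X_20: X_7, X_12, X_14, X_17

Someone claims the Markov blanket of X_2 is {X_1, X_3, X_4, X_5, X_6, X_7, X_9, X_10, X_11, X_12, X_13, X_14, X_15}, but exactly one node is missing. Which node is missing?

X_8

The Markov blanket of a node is its parents, its children, and the other parents of its children.
X_2 has parent X_1.
X_2 has children X_3, X_5, X_7, X_10, X_12, X_13, X_14, X_15.
For each child, the remaining parents (spouses of X_2):
  X_3: no additional parents.
  X_5 also has parents X_1, X_4.
  X_7's other parents are X_1, X_3.
  X_10 also has parent X_9.
  parents(X_12) \ {X_2} = {X_3, X_5, X_6, X_7}.
  X_13's other parents are X_1, X_9, X_12.
  parents(X_14) \ {X_2} = {X_3, X_4, X_6, X_9, X_11, X_12}.
  X_15 also has parents X_5, X_6, X_7, X_8, X_11, X_13.
MB(X_2) = {X_1, X_3, X_4, X_5, X_6, X_7, X_8, X_9, X_10, X_11, X_12, X_13, X_14, X_15}.
Comparing with the claimed set, X_8 is missing.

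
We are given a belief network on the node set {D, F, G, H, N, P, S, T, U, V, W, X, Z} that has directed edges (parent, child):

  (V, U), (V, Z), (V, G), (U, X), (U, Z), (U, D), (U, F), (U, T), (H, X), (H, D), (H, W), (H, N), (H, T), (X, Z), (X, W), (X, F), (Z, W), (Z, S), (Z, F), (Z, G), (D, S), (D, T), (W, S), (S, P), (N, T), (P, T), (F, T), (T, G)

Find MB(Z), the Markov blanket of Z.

By definition, MB(Z) is built from Z's parents, Z's children, and the co-parents of Z.
Parents of Z: U, V, X.
Z has children F, G, S, W.
Parents of each child, excluding Z:
  W: H, X
  S: D, W
  F: U, X
  G: T, V
MB(Z) = {D, F, G, H, S, T, U, V, W, X}.

{D, F, G, H, S, T, U, V, W, X}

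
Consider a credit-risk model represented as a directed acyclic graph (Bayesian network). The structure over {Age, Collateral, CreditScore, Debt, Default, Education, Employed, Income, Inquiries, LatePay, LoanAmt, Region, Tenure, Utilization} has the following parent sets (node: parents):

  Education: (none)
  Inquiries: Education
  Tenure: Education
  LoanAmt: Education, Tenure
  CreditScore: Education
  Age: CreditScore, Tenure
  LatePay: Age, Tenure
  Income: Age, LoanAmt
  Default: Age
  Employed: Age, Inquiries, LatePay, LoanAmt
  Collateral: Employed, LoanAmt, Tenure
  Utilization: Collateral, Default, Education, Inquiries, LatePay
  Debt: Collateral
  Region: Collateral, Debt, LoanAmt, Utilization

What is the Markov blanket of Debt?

A node's Markov blanket = Pa ∪ Ch ∪ (parents of Ch other than the node itself).
Pa(Debt) = {Collateral}.
Debt has child Region.
For each child, the remaining parents (spouses of Debt):
  Region also has parents Collateral, LoanAmt, Utilization.
Union: {Collateral} ∪ {Region} ∪ {Collateral, LoanAmt, Utilization} = {Collateral, LoanAmt, Region, Utilization}.

{Collateral, LoanAmt, Region, Utilization}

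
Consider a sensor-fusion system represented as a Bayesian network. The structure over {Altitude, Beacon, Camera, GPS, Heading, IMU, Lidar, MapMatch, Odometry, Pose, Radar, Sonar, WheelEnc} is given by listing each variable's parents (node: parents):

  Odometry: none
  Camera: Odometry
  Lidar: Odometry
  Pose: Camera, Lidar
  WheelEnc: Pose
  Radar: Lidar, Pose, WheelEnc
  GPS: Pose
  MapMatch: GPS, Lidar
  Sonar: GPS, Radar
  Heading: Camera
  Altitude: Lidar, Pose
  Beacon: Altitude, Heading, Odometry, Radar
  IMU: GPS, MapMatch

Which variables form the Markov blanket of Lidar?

Pa(Lidar) = {Odometry}.
Lidar's children: Altitude, MapMatch, Pose, Radar.
Co-parents of Lidar (other parents of its children):
  Pose's other parent is Camera.
  Radar's other parents are Pose, WheelEnc.
  MapMatch also has parent GPS.
  parents(Altitude) \ {Lidar} = {Pose}.
Union: {Odometry} ∪ {Altitude, MapMatch, Pose, Radar} ∪ {Camera, GPS, Pose, WheelEnc} = {Altitude, Camera, GPS, MapMatch, Odometry, Pose, Radar, WheelEnc}.

{Altitude, Camera, GPS, MapMatch, Odometry, Pose, Radar, WheelEnc}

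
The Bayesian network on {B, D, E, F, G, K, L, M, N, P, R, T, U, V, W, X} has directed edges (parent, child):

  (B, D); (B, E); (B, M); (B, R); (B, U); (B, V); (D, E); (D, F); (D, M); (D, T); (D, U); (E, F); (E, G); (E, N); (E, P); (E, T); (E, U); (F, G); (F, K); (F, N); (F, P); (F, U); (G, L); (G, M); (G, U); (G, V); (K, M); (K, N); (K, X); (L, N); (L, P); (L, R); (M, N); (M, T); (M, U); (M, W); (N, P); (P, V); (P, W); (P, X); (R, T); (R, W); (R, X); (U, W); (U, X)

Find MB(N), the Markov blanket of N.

A node's Markov blanket = Pa ∪ Ch ∪ (parents of Ch other than the node itself).
N has parents E, F, K, L, M.
Ch(N) = {P}.
Co-parents of N (other parents of its children):
  P's other parents are E, F, L.
MB(N) = {E, F, K, L, M, P}.

{E, F, K, L, M, P}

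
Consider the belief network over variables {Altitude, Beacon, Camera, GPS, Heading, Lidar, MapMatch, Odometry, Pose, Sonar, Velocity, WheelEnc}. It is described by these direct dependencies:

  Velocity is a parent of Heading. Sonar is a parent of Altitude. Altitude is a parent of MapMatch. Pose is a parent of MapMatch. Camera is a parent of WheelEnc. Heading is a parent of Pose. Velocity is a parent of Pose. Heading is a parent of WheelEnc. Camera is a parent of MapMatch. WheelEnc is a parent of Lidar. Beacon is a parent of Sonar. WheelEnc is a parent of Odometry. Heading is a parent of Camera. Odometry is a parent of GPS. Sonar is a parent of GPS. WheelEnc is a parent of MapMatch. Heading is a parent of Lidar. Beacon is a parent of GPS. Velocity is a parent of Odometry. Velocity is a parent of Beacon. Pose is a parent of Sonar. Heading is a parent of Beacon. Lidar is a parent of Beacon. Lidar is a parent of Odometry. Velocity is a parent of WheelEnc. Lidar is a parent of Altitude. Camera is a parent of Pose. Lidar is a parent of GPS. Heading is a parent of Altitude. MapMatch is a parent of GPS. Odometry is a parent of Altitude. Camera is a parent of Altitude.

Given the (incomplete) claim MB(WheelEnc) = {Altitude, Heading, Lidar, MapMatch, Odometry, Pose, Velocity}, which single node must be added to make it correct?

Camera

Parents of WheelEnc: Camera, Heading, Velocity.
WheelEnc has children Lidar, MapMatch, Odometry.
Co-parents of WheelEnc (other parents of its children):
  Lidar: Heading
  Odometry: Lidar, Velocity
  MapMatch: Altitude, Camera, Pose
MB(WheelEnc) = {Altitude, Camera, Heading, Lidar, MapMatch, Odometry, Pose, Velocity}.
Comparing with the claimed set, Camera is missing.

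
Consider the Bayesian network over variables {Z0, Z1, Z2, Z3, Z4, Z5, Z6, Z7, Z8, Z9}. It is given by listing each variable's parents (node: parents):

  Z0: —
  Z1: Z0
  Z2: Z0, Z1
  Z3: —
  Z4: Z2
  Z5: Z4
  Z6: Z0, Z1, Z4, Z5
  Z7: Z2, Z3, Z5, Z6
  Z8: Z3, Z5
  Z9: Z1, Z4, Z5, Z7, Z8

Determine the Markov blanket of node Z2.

Z2's parents: Z0, Z1.
Z2's children: Z4, Z7.
For each child, the remaining parents (spouses of Z2):
  Z4: no additional parents.
  parents(Z7) \ {Z2} = {Z3, Z5, Z6}.
MB(Z2) = {Z0, Z1, Z3, Z4, Z5, Z6, Z7}.

{Z0, Z1, Z3, Z4, Z5, Z6, Z7}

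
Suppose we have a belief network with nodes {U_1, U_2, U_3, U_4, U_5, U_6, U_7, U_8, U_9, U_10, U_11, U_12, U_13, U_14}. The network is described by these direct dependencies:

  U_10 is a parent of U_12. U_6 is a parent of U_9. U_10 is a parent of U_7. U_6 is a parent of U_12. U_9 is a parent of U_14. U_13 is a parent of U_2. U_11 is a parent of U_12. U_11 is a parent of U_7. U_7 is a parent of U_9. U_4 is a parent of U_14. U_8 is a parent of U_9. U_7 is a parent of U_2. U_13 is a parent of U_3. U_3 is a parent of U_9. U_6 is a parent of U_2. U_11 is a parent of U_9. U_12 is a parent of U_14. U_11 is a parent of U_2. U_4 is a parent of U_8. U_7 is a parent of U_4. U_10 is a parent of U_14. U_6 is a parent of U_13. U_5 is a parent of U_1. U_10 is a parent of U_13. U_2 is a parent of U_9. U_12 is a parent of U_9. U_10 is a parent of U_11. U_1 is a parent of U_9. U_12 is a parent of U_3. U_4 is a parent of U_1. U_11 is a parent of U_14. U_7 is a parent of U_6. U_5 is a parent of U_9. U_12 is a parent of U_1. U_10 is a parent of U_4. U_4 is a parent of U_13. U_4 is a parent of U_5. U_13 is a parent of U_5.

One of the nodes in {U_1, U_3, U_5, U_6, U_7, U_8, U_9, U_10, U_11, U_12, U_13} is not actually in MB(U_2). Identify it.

U_10

A node's Markov blanket = Pa ∪ Ch ∪ (parents of Ch other than the node itself).
Parents of U_2: U_6, U_7, U_11, U_13.
U_2's children: U_9.
For each child, the remaining parents (spouses of U_2):
  U_9: U_1, U_3, U_5, U_6, U_7, U_8, U_11, U_12
MB(U_2) = {U_1, U_3, U_5, U_6, U_7, U_8, U_9, U_11, U_12, U_13}.
U_10 is neither a parent, child, nor co-parent of U_2, so it does not belong.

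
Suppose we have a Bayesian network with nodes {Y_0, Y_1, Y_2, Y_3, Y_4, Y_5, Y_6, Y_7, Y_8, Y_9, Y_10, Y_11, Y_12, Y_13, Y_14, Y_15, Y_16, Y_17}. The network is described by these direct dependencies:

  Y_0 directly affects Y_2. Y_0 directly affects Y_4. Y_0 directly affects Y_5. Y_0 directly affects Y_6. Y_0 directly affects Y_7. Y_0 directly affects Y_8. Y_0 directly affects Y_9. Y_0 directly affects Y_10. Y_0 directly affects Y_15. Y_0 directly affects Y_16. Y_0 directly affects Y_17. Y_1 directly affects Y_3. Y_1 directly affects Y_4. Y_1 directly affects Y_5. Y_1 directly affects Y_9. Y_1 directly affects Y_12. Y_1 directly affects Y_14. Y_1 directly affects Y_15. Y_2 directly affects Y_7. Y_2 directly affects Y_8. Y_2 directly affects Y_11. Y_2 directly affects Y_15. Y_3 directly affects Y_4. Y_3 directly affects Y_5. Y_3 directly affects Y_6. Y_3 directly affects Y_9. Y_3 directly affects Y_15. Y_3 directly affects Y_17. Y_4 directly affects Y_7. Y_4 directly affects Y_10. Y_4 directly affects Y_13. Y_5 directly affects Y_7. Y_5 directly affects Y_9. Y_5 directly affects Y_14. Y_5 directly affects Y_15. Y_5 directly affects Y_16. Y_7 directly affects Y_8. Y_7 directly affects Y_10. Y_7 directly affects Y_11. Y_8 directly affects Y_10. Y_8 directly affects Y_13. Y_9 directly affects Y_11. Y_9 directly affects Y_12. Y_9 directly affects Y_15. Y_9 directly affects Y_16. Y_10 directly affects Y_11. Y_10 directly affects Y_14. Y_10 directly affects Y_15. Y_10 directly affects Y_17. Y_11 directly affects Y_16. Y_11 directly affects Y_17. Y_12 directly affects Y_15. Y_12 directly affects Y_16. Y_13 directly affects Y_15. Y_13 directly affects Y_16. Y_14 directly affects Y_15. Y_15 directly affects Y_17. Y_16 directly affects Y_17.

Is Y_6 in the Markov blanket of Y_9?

No

Parents of Y_9: Y_0, Y_1, Y_3, Y_5.
Y_9's children: Y_11, Y_12, Y_15, Y_16.
Other parents of Y_9's children:
  Y_11: Y_2, Y_7, Y_10
  Y_12: Y_1
  Y_15: Y_0, Y_1, Y_2, Y_3, Y_5, Y_10, Y_12, Y_13, Y_14
  Y_16: Y_0, Y_5, Y_11, Y_12, Y_13
MB(Y_9) = {Y_0, Y_1, Y_2, Y_3, Y_5, Y_7, Y_10, Y_11, Y_12, Y_13, Y_14, Y_15, Y_16}; Y_6 is not in this set.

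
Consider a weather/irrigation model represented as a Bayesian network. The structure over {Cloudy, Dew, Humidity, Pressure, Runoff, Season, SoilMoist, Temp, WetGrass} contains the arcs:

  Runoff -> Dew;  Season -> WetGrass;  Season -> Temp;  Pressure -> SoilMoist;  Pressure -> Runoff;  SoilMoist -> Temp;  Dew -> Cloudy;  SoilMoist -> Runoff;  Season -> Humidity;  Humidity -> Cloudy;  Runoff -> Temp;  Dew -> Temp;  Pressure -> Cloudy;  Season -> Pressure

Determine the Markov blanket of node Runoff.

By definition, MB(Runoff) is built from Runoff's parents, Runoff's children, and the co-parents of Runoff.
Parents of Runoff: Pressure, SoilMoist.
Ch(Runoff) = {Dew, Temp}.
Parents of each child, excluding Runoff:
  Dew has no other parent.
  parents(Temp) \ {Runoff} = {Dew, Season, SoilMoist}.
Union: {Pressure, SoilMoist} ∪ {Dew, Temp} ∪ {Dew, Season, SoilMoist} = {Dew, Pressure, Season, SoilMoist, Temp}.

{Dew, Pressure, Season, SoilMoist, Temp}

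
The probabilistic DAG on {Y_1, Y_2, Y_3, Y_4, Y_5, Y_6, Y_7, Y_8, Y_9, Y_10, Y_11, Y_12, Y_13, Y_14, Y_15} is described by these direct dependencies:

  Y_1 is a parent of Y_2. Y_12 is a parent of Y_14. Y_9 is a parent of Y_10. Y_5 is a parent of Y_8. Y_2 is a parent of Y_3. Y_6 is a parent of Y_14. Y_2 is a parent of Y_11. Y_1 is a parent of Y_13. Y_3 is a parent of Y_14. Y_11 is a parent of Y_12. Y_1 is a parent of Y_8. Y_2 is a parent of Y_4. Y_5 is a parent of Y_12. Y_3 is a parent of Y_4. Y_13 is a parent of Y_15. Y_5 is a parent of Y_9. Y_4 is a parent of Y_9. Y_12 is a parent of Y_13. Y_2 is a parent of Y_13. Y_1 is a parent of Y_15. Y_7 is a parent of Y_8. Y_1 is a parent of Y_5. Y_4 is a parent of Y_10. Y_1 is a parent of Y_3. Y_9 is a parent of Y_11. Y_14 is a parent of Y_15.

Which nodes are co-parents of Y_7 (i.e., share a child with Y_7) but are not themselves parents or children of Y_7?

{Y_1, Y_5}

Children of Y_7: Y_8.
  Y_8: Y_1, Y_5
Excluding nodes already adjacent to Y_7 (Y_8), the co-parent-only contribution is {Y_1, Y_5}.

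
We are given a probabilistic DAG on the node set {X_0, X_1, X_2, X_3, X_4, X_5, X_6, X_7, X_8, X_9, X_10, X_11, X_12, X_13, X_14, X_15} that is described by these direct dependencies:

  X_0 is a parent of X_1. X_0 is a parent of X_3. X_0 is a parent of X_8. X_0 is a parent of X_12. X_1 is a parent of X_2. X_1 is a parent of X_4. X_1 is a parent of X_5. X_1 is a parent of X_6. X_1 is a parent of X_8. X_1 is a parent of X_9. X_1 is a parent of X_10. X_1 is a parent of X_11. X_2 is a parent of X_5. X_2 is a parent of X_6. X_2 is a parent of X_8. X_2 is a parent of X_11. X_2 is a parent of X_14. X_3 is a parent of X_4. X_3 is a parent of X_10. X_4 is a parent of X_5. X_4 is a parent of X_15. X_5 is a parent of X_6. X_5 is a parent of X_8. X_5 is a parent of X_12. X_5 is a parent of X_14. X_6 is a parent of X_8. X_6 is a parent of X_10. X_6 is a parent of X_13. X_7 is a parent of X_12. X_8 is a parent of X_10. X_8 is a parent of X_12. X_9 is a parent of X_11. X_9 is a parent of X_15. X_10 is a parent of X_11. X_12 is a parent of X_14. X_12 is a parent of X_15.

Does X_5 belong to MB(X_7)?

X_5 is a co-parent of X_7: both are parents of X_12.
So X_5 ∈ MB(X_7).

Yes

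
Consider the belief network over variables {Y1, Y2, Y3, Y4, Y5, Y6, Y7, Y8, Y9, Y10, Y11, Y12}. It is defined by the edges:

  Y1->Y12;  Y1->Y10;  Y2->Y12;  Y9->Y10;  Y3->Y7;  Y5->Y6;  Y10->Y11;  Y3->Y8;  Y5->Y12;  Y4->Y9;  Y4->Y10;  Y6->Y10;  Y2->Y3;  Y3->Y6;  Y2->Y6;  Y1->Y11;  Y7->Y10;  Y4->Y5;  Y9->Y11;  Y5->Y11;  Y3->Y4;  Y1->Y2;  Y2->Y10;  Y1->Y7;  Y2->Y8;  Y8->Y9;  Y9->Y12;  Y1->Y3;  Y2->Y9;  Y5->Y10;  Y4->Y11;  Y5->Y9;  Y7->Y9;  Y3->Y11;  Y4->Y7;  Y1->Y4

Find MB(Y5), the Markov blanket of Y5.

Recall MB(v) = parents ∪ children ∪ spouses, where spouses are the other parents of v's children.
Y5's parents: Y4.
Ch(Y5) = {Y6, Y9, Y10, Y11, Y12}.
Co-parents of Y5 (other parents of its children):
  Y6: Y2, Y3
  Y9: Y2, Y4, Y7, Y8
  Y10: Y1, Y2, Y4, Y6, Y7, Y9
  Y11: Y1, Y3, Y4, Y9, Y10
  Y12: Y1, Y2, Y9
MB(Y5) = {Y1, Y2, Y3, Y4, Y6, Y7, Y8, Y9, Y10, Y11, Y12}.

{Y1, Y2, Y3, Y4, Y6, Y7, Y8, Y9, Y10, Y11, Y12}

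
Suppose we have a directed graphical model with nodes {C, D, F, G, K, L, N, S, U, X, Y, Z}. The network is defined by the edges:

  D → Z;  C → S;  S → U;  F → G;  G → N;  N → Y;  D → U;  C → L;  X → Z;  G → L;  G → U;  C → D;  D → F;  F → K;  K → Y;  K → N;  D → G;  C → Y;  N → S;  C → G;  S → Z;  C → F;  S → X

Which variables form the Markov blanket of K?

A node's Markov blanket = Pa ∪ Ch ∪ (parents of Ch other than the node itself).
K has parent F.
Children of K: N, Y.
Parents of each child, excluding K:
  N: G
  Y: C, N
MB(K) = {C, F, G, N, Y}.

{C, F, G, N, Y}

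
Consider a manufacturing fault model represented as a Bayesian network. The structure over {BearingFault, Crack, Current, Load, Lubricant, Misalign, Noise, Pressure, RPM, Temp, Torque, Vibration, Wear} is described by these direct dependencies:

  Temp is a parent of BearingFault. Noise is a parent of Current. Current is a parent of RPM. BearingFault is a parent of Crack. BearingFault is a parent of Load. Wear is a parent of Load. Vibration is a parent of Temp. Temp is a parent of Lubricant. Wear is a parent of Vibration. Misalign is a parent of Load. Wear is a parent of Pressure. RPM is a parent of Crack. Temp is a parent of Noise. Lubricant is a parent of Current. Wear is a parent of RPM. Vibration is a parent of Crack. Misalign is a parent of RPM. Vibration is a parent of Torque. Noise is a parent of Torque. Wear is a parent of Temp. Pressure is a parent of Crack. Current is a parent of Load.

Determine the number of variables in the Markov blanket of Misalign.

5

The Markov blanket of a node is its parents, its children, and the other parents of its children.
Misalign's children: Load, RPM.
Misalign has no parents.
Other parents of Misalign's children:
  Load also has parents BearingFault, Current, Wear.
  RPM's other parents are Current, Wear.
MB(Misalign) = {BearingFault, Current, Load, RPM, Wear}, which has 5 nodes.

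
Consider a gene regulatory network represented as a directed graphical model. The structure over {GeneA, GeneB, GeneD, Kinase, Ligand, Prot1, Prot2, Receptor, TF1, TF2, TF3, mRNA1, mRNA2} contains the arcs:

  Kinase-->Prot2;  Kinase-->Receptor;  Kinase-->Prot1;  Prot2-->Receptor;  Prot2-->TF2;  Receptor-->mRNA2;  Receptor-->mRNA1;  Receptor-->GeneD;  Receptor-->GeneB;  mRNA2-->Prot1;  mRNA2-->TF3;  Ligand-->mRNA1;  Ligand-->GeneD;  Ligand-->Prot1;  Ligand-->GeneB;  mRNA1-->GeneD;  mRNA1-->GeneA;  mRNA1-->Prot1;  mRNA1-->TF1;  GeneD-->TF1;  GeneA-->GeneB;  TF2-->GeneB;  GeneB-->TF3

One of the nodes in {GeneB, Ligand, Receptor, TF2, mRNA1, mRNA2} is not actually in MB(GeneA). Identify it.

mRNA2

Pa(GeneA) = {mRNA1}.
GeneA has child GeneB.
For each child, the remaining parents (spouses of GeneA):
  GeneB's other parents are Ligand, Receptor, TF2.
MB(GeneA) = {GeneB, Ligand, Receptor, TF2, mRNA1}.
mRNA2 is neither a parent, child, nor co-parent of GeneA, so it does not belong.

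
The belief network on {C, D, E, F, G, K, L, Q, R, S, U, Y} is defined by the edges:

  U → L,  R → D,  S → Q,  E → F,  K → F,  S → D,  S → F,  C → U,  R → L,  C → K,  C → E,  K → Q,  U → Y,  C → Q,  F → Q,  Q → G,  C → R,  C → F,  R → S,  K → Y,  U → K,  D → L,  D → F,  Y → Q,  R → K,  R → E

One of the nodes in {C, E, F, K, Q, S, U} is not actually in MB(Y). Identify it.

E

A node's Markov blanket = Pa ∪ Ch ∪ (parents of Ch other than the node itself).
Y's children: Q.
Pa(Y) = {K, U}.
For each child, the remaining parents (spouses of Y):
  Q also has parents C, F, K, S.
MB(Y) = {C, F, K, Q, S, U}.
E is neither a parent, child, nor co-parent of Y, so it does not belong.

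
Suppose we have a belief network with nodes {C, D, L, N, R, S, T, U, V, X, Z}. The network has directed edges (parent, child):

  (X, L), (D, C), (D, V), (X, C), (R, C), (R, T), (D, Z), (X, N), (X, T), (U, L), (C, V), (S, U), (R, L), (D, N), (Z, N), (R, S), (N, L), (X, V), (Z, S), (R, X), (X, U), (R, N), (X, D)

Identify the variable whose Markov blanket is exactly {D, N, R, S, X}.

The target node must have every member of {D, N, R, S, X} as a parent, child, or co-parent, and no others.
Parents of Z: D; children: N, S; co-parents: D, R, X.
These exactly cover the given set, so the node is Z.

Z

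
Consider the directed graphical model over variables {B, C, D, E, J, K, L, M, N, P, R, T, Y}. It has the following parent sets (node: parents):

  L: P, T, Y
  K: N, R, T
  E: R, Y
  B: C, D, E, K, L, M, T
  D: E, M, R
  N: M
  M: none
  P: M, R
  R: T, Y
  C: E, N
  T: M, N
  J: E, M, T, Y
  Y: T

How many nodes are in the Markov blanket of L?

9

The Markov blanket of a node is its parents, its children, and the other parents of its children.
L has child B.
L has parents P, T, Y.
Parents of each child, excluding L:
  B's other parents are C, D, E, K, M, T.
MB(L) = {B, C, D, E, K, M, P, T, Y}, which has 9 nodes.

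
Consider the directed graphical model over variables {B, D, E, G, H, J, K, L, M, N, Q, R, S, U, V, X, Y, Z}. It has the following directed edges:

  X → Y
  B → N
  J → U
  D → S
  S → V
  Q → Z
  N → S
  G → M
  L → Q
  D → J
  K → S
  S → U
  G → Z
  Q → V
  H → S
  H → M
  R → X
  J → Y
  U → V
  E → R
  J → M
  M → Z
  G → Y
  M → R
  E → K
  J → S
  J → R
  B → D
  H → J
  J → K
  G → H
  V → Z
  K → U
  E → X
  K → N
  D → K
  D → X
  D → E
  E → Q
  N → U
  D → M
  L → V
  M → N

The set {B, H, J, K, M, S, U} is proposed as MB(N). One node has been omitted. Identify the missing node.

D

N's parents: B, K, M.
N has children S, U.
Parents of each child, excluding N:
  parents(S) \ {N} = {D, H, J, K}.
  parents(U) \ {N} = {J, K, S}.
MB(N) = {B, D, H, J, K, M, S, U}.
Comparing with the claimed set, D is missing.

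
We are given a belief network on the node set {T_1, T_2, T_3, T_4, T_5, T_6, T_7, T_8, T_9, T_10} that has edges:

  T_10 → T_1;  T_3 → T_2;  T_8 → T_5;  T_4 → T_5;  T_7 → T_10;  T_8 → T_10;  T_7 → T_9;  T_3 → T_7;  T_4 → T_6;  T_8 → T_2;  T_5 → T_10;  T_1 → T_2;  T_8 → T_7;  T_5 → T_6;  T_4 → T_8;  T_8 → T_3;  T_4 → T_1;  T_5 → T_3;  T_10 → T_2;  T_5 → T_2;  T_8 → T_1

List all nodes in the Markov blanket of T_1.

{T_2, T_3, T_4, T_5, T_8, T_10}

The Markov blanket of a node is its parents, its children, and the other parents of its children.
T_1 has parents T_4, T_8, T_10.
Children of T_1: T_2.
Other parents of T_1's children:
  T_2's other parents are T_3, T_5, T_8, T_10.
Union: {T_4, T_8, T_10} ∪ {T_2} ∪ {T_3, T_5, T_8, T_10} = {T_2, T_3, T_4, T_5, T_8, T_10}.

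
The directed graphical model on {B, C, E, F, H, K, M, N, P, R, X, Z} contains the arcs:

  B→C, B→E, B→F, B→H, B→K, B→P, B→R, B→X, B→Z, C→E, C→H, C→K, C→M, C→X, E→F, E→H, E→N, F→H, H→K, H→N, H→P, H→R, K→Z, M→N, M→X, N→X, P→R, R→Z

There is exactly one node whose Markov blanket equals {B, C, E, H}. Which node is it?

The target node must have every member of {B, C, E, H} as a parent, child, or co-parent, and no others.
Parents of F: B, E; children: H; co-parents: B, C, E.
These exactly cover the given set, so the node is F.

F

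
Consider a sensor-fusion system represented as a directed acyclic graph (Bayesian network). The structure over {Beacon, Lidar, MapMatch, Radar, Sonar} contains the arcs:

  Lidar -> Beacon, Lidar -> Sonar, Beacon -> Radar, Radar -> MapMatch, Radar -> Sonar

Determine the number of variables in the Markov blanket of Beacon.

2

Beacon has child Radar.
Beacon has parent Lidar.
Other parents of Beacon's children:
  Radar: no additional parents.
MB(Beacon) = {Lidar, Radar}, which has 2 nodes.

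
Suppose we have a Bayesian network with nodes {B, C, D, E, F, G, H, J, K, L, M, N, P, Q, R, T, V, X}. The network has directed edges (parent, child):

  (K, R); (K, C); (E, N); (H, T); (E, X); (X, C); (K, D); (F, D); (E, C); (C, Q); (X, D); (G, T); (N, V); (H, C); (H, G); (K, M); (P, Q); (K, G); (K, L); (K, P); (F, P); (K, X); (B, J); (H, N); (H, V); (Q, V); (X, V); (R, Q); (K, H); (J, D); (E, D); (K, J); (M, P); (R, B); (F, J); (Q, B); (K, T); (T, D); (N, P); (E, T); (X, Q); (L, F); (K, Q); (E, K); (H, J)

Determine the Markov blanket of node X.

Recall MB(v) = parents ∪ children ∪ spouses, where spouses are the other parents of v's children.
X has children C, D, Q, V.
X has parents E, K.
For each child, the remaining parents (spouses of X):
  parents(C) \ {X} = {E, H, K}.
  Q's other parents are C, K, P, R.
  V also has parents H, N, Q.
  parents(D) \ {X} = {E, F, J, K, T}.
Taking the union gives {C, D, E, F, H, J, K, N, P, Q, R, T, V}.

{C, D, E, F, H, J, K, N, P, Q, R, T, V}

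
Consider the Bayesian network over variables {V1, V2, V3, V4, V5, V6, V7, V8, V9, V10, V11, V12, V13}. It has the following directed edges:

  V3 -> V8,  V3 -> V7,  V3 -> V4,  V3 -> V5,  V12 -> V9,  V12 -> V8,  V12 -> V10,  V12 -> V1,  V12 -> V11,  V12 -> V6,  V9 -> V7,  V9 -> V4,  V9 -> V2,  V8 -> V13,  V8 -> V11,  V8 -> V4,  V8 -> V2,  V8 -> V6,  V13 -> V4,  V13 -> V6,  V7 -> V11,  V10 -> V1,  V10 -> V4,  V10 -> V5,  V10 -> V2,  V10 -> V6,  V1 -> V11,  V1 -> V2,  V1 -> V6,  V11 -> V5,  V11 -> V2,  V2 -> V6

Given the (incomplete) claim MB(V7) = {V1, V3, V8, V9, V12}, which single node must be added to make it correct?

V11

By definition, MB(V7) is built from V7's parents, V7's children, and the co-parents of V7.
V7 has parents V3, V9.
Ch(V7) = {V11}.
For each child, the remaining parents (spouses of V7):
  V11: V1, V8, V12
MB(V7) = {V1, V3, V8, V9, V11, V12}.
Comparing with the claimed set, V11 is missing.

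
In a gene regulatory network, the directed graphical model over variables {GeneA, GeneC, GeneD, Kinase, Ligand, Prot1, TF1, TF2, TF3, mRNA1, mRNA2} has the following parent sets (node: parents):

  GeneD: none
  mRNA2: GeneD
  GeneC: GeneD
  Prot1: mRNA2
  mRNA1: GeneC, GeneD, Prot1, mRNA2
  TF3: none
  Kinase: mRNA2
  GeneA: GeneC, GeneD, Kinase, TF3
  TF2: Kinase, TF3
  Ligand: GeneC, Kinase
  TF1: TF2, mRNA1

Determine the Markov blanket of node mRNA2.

{GeneC, GeneD, Kinase, Prot1, mRNA1}

Pa(mRNA2) = {GeneD}.
Children of mRNA2: Kinase, Prot1, mRNA1.
Other parents of mRNA2's children:
  Prot1: no additional parents.
  mRNA1's other parents are GeneC, GeneD, Prot1.
  Kinase: no additional parents.
Union: {GeneD} ∪ {Kinase, Prot1, mRNA1} ∪ {GeneC, GeneD, Prot1} = {GeneC, GeneD, Kinase, Prot1, mRNA1}.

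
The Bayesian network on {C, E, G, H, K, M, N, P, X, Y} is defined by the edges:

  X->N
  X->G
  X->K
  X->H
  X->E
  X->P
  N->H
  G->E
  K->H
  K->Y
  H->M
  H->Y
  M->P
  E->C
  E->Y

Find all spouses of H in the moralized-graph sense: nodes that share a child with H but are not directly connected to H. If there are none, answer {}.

Children of H: M, Y.
  M has no other parent.
  Y's other parents are E, K.
Excluding nodes already adjacent to H (K, M, N, X, Y), the co-parent-only contribution is {E}.

{E}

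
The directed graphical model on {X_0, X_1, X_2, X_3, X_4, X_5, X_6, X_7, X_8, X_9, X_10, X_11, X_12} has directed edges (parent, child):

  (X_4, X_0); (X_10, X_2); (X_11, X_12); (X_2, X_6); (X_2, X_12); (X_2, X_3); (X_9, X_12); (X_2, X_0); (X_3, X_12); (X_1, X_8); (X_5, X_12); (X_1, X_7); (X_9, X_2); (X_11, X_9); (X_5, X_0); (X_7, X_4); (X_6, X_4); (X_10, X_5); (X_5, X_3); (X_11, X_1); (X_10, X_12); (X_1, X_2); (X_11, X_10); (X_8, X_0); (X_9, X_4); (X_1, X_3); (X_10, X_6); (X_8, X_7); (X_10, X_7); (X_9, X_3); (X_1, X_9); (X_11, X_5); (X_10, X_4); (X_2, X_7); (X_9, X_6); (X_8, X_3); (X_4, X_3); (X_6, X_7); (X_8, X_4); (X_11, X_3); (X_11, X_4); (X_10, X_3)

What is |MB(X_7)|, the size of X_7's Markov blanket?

8

A node's Markov blanket = Pa ∪ Ch ∪ (parents of Ch other than the node itself).
X_7's parents: X_1, X_2, X_6, X_8, X_10.
Children of X_7: X_4.
Co-parents of X_7 (other parents of its children):
  parents(X_4) \ {X_7} = {X_6, X_8, X_9, X_10, X_11}.
MB(X_7) = {X_1, X_2, X_4, X_6, X_8, X_9, X_10, X_11}, which has 8 nodes.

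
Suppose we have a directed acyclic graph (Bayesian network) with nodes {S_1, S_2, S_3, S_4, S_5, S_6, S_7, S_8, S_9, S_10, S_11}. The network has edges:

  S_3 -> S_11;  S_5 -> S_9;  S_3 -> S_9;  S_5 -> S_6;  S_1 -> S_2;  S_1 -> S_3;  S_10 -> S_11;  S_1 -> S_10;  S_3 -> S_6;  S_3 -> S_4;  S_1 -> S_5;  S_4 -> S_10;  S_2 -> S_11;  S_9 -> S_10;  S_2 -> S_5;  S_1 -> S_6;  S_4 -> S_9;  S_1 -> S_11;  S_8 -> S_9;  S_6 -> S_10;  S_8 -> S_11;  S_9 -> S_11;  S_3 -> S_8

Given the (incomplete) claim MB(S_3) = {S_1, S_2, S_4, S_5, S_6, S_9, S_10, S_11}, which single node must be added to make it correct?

S_8

A node's Markov blanket = Pa ∪ Ch ∪ (parents of Ch other than the node itself).
Pa(S_3) = {S_1}.
Ch(S_3) = {S_4, S_6, S_8, S_9, S_11}.
Other parents of S_3's children:
  S_4: no additional parents.
  parents(S_6) \ {S_3} = {S_1, S_5}.
  S_8: no additional parents.
  parents(S_9) \ {S_3} = {S_4, S_5, S_8}.
  S_11 also has parents S_1, S_2, S_8, S_9, S_10.
MB(S_3) = {S_1, S_2, S_4, S_5, S_6, S_8, S_9, S_10, S_11}.
Comparing with the claimed set, S_8 is missing.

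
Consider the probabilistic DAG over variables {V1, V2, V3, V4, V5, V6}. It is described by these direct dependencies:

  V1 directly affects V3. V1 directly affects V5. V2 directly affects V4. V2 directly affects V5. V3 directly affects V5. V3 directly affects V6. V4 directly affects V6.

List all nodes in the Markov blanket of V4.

{V2, V3, V6}

V4's children: V6.
Pa(V4) = {V2}.
Other parents of V4's children:
  V6: V3
So the Markov blanket of V4 is {V2, V3, V6}.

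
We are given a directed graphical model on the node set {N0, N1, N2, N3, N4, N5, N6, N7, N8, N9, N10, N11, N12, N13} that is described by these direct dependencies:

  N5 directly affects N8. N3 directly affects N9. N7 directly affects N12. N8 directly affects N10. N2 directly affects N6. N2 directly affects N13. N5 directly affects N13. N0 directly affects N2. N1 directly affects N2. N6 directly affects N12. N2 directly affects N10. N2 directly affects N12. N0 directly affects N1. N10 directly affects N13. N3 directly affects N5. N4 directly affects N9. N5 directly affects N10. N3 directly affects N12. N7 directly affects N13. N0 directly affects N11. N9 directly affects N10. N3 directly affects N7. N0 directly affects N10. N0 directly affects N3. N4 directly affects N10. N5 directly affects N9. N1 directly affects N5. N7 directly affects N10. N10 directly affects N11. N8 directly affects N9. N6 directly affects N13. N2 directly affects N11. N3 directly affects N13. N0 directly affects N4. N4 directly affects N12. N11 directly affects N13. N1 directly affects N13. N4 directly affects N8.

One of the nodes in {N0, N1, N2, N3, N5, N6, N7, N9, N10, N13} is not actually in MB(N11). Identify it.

N11's parents: N0, N2, N10.
Ch(N11) = {N13}.
Co-parents of N11 (other parents of its children):
  N13: N1, N2, N3, N5, N6, N7, N10
MB(N11) = {N0, N1, N2, N3, N5, N6, N7, N10, N13}.
N9 is neither a parent, child, nor co-parent of N11, so it does not belong.

N9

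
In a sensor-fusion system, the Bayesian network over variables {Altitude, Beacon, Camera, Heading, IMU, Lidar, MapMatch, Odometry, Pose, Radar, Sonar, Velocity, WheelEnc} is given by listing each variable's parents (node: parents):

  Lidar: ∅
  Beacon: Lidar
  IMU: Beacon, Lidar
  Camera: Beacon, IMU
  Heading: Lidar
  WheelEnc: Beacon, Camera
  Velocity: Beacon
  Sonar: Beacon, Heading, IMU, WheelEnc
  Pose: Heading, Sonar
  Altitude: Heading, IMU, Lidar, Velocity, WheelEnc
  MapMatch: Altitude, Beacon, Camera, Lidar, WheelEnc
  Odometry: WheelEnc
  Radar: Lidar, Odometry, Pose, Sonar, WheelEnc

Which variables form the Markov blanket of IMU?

The Markov blanket of a node is its parents, its children, and the other parents of its children.
Parents of IMU: Beacon, Lidar.
Children of IMU: Altitude, Camera, Sonar.
Parents of each child, excluding IMU:
  Camera: Beacon
  Sonar: Beacon, Heading, WheelEnc
  Altitude: Heading, Lidar, Velocity, WheelEnc
Union: {Beacon, Lidar} ∪ {Altitude, Camera, Sonar} ∪ {Beacon, Heading, Lidar, Velocity, WheelEnc} = {Altitude, Beacon, Camera, Heading, Lidar, Sonar, Velocity, WheelEnc}.

{Altitude, Beacon, Camera, Heading, Lidar, Sonar, Velocity, WheelEnc}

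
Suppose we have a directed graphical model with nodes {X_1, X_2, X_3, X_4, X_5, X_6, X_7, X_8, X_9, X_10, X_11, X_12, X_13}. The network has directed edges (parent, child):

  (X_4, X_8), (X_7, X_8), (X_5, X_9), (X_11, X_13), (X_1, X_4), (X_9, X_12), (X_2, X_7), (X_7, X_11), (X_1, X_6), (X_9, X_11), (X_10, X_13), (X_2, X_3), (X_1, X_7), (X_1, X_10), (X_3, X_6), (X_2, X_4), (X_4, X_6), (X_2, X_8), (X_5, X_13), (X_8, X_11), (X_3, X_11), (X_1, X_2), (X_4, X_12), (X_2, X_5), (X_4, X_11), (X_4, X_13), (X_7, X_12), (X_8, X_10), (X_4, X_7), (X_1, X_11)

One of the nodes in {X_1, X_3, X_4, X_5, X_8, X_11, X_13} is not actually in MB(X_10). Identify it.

X_3

The Markov blanket of a node is its parents, its children, and the other parents of its children.
Pa(X_10) = {X_1, X_8}.
X_10's children: X_13.
Other parents of X_10's children:
  parents(X_13) \ {X_10} = {X_4, X_5, X_11}.
MB(X_10) = {X_1, X_4, X_5, X_8, X_11, X_13}.
X_3 is neither a parent, child, nor co-parent of X_10, so it does not belong.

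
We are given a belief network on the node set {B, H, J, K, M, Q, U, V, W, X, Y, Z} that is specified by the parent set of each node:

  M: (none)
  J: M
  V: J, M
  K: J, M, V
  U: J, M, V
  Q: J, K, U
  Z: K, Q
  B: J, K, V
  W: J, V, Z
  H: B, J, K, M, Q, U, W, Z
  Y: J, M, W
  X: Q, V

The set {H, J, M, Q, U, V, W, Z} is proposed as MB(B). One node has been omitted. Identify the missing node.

Recall MB(v) = parents ∪ children ∪ spouses, where spouses are the other parents of v's children.
Ch(B) = {H}.
B's parents: J, K, V.
For each child, the remaining parents (spouses of B):
  H: J, K, M, Q, U, W, Z
MB(B) = {H, J, K, M, Q, U, V, W, Z}.
Comparing with the claimed set, K is missing.

K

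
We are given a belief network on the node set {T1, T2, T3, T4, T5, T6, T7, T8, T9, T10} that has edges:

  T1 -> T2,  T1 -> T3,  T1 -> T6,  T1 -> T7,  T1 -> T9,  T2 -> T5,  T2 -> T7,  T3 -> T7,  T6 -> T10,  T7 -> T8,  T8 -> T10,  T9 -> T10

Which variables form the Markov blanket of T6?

The Markov blanket of a node is its parents, its children, and the other parents of its children.
T6 has parent T1.
T6's children: T10.
Co-parents of T6 (other parents of its children):
  T10's other parents are T8, T9.
Taking the union gives {T1, T8, T9, T10}.

{T1, T8, T9, T10}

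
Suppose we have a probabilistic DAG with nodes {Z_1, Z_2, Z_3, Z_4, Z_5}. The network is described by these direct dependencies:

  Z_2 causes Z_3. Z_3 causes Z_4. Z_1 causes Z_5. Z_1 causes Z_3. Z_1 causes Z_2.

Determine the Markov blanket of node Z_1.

Recall MB(v) = parents ∪ children ∪ spouses, where spouses are the other parents of v's children.
Z_1 has children Z_2, Z_3, Z_5.
Z_1 has no parents.
Parents of each child, excluding Z_1:
  Z_2 has no other parent.
  Z_3's other parent is Z_2.
  Z_5 has no other parent.
Union: {} ∪ {Z_2, Z_3, Z_5} ∪ {Z_2} = {Z_2, Z_3, Z_5}.

{Z_2, Z_3, Z_5}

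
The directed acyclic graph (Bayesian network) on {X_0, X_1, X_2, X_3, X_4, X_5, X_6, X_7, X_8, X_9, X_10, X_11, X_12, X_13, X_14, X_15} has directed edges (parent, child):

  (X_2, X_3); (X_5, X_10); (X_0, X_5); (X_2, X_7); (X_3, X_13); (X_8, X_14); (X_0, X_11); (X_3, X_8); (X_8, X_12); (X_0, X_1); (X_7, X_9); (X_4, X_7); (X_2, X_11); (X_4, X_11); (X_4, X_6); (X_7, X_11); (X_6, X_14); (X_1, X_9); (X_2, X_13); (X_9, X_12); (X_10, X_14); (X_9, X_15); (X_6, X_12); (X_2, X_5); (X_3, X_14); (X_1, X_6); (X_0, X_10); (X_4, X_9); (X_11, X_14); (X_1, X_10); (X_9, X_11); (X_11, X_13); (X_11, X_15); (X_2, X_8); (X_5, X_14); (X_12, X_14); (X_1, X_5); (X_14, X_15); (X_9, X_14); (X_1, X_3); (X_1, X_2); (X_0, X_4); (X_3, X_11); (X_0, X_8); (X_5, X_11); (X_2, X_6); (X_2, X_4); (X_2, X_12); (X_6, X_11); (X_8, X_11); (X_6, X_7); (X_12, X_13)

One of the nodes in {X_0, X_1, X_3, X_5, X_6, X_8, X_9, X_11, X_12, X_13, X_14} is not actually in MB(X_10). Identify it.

X_10 has parents X_0, X_1, X_5.
X_10's children: X_14.
Co-parents of X_10 (other parents of its children):
  X_14: X_3, X_5, X_6, X_8, X_9, X_11, X_12
MB(X_10) = {X_0, X_1, X_3, X_5, X_6, X_8, X_9, X_11, X_12, X_14}.
X_13 is neither a parent, child, nor co-parent of X_10, so it does not belong.

X_13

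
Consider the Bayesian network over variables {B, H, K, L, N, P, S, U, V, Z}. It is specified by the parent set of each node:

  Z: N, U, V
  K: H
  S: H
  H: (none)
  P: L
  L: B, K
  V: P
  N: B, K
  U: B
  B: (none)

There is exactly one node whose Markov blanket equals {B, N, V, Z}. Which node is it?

U

The target node must have every member of {B, N, V, Z} as a parent, child, or co-parent, and no others.
Parents of U: B; children: Z; co-parents: N, V.
These exactly cover the given set, so the node is U.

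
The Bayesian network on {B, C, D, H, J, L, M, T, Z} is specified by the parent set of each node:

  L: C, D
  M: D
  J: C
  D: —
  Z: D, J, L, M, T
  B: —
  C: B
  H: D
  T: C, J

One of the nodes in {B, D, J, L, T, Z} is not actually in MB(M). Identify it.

Ch(M) = {Z}.
M has parent D.
For each child, the remaining parents (spouses of M):
  parents(Z) \ {M} = {D, J, L, T}.
MB(M) = {D, J, L, T, Z}.
B is neither a parent, child, nor co-parent of M, so it does not belong.

B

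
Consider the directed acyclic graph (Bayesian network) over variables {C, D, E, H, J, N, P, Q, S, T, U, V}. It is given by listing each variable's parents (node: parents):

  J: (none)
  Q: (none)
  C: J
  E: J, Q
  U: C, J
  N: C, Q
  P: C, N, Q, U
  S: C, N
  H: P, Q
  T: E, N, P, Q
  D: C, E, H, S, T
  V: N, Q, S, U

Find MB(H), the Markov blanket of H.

By definition, MB(H) is built from H's parents, H's children, and the co-parents of H.
Parents of H: P, Q.
Ch(H) = {D}.
Other parents of H's children:
  D's other parents are C, E, S, T.
So the Markov blanket of H is {C, D, E, P, Q, S, T}.

{C, D, E, P, Q, S, T}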